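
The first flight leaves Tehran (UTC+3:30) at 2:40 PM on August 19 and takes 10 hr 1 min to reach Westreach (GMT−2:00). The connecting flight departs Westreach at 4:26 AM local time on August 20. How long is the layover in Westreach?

Convert departure to UTC: 2:40 PM − 3:30 = 11:10 AM UTC on Aug 19.
Add 10 hours and 1 minute flight time → 9:11 PM UTC.
Westreach is UTC−2:00, so local arrival = 9:11 PM − 2:00 = 7:11 PM on Aug 19.
Layover = 4:26 AM − 7:11 PM (+1 day) = 9 hours 15 minutes.

9 hours 15 minutes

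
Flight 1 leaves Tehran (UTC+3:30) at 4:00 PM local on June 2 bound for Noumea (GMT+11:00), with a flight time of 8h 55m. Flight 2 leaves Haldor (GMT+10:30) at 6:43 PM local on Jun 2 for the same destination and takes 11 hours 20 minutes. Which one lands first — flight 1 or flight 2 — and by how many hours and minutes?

Flight 1 in UTC: 4:00 PM − 3:30 = 12:30 PM on Jun 2.
+8 hours and 55 minutes → arrive 9:25 PM UTC on Jun 2.
Flight 2 in UTC: 6:43 PM − 10:30 = 8:13 AM on Jun 2.
+11 hours 20 minutes → arrive 7:33 PM UTC on Jun 2.
Flight 2 lands earlier by 1 hour 52 minutes.

the second, by 1 hour 52 minutes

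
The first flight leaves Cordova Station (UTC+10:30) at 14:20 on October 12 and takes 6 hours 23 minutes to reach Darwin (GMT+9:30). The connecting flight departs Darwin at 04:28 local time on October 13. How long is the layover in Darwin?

8 hours 45 minutes

Convert departure to UTC: 14:20 − 10:30 = 03:50 UTC on Oct 12.
Add 6 hours 23 minutes flight time → 10:13 UTC.
Darwin is UTC+9:30, so local arrival = 10:13 + 9:30 = 19:43 on Oct 12.
Layover = 04:28 − 19:43 (+1 day) = 8 hours 45 minutes.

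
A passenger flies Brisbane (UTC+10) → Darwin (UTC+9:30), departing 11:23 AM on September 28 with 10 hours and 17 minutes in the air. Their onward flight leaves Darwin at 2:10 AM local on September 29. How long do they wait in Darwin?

5 hours

Convert departure to UTC: 11:23 AM − 10:00 = 1:23 AM UTC on Sep 28.
Add 10 hours and 17 minutes flight time → 11:40 AM UTC.
Darwin is UTC+9:30, so local arrival = 11:40 AM + 9:30 = 9:10 PM on Sep 28.
Layover = 2:10 AM − 9:10 PM (+1 day) = 5 hours.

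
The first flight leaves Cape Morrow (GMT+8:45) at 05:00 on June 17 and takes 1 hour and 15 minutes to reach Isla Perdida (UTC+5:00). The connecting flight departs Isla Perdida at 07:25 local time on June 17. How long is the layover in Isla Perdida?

4 hours 55 minutes

Convert departure to UTC: 05:00 − 8:45 = 20:15 UTC on Jun 16.
Add 1 hour and 15 minutes flight time → 21:30 UTC.
Isla Perdida is UTC+5:00, so local arrival = 21:30 + 5:00 = 02:30 on Jun 17.
Layover = 07:25 − 02:30 = 4 hours 55 minutes.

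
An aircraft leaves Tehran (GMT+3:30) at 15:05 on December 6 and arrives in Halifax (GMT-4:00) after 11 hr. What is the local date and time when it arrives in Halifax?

18:35 on December 6

Convert departure to UTC: 15:05 − 3:30 = 11:35 UTC on Dec 6.
Add 11 hours travel time → 22:35 UTC.
Halifax is UTC−4:00, so local arrival = 22:35 − 4:00 = 18:35 on Dec 6.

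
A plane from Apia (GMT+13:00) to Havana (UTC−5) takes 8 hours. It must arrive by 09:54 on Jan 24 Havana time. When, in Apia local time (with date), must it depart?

Target arrival in UTC: 09:54 + 5:00 = 14:54 on Jan 24.
Subtract 8 hours → departure 06:54 UTC on Jan 24.
Apia is UTC+13:00: 06:54 + 13:00 = 19:54 on Jan 24.

19:54 on January 24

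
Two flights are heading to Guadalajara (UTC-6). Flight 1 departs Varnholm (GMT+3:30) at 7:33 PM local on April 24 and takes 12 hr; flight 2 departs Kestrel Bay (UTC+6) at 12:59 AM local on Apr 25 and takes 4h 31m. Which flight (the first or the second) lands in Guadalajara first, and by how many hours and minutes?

the second, by 4 hours 33 minutes

Flight 1 in UTC: 7:33 PM − 3:30 = 4:03 PM on Apr 24.
+12 hours → arrive 4:03 AM UTC on Apr 25.
Flight 2 in UTC: 12:59 AM − 6:00 = 6:59 PM on Apr 24.
+4 hours and 31 minutes → arrive 11:30 PM UTC on Apr 24.
Flight 2 lands earlier by 4 hours 33 minutes.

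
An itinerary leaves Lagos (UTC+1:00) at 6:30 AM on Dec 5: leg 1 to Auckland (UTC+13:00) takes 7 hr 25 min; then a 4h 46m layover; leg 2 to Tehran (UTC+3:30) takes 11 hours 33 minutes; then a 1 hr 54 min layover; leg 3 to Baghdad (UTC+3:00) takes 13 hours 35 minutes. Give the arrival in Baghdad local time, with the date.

Convert departure to UTC: 6:30 AM − 1:00 = 5:30 AM UTC on Dec 5.
Add 7 hours 25 minutes leg 1 → 12:55 PM UTC.
Add 4 hours and 46 minutes layover in Auckland → 5:41 PM UTC.
Add 11 hours and 33 minutes leg 2 → 5:14 AM UTC (Dec 6).
Add 1 hour and 54 minutes layover in Tehran → 7:08 AM UTC.
Add 13 hours 35 minutes leg 3 → 8:43 PM UTC.
Baghdad is UTC+3:00, so local arrival = 8:43 PM + 3:00 = 11:43 PM on Dec 6.

11:43 PM on December 6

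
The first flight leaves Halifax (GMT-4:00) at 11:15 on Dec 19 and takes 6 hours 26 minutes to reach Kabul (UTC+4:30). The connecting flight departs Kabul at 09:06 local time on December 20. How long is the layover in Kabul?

6 hours 55 minutes

Convert departure to UTC: 11:15 + 4:00 = 15:15 UTC on Dec 19.
Add 6 hours 26 minutes flight time → 21:41 UTC.
Kabul is UTC+4:30, so local arrival = 21:41 + 4:30 = 02:11 on Dec 20.
Layover = 09:06 − 02:11 = 6 hours 55 minutes.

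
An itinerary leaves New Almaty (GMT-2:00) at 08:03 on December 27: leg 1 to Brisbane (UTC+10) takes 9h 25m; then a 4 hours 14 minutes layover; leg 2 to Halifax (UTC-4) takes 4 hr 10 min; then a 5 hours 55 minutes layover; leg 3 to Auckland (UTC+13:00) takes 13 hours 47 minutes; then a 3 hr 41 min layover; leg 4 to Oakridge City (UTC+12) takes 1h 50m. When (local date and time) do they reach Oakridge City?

17:05 on December 29

Convert departure to UTC: 08:03 + 2:00 = 10:03 UTC on Dec 27.
Add 9 hours 25 minutes leg 1 → 19:28 UTC.
Add 4 hours and 14 minutes layover in Brisbane → 23:42 UTC.
Add 4 hours 10 minutes leg 2 → 03:52 UTC (Dec 28).
Add 5 hours and 55 minutes layover in Halifax → 09:47 UTC.
Add 13 hours and 47 minutes leg 3 → 23:34 UTC.
Add 3 hours and 41 minutes layover in Auckland → 03:15 UTC (Dec 29).
Add 1 hour 50 minutes leg 4 → 05:05 UTC.
Oakridge City is UTC+12:00, so local arrival = 05:05 + 12:00 = 17:05 on Dec 29.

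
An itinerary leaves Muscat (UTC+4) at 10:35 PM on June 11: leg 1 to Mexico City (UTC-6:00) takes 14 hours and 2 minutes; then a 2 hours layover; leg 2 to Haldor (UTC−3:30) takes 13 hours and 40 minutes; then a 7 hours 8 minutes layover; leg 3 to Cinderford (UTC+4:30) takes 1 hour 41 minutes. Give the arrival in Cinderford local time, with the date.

1:36 PM on Jun 13

Convert departure to UTC: 10:35 PM − 4:00 = 6:35 PM UTC on Jun 11.
Add 14 hours 2 minutes leg 1 → 8:37 AM UTC (Jun 12).
Add 2 hours layover in Mexico City → 10:37 AM UTC.
Add 13 hours and 40 minutes leg 2 → 12:17 AM UTC (Jun 13).
Add 7 hours and 8 minutes layover in Haldor → 7:25 AM UTC.
Add 1 hour 41 minutes leg 3 → 9:06 AM UTC.
Cinderford is UTC+4:30, so local arrival = 9:06 AM + 4:30 = 1:36 PM on Jun 13.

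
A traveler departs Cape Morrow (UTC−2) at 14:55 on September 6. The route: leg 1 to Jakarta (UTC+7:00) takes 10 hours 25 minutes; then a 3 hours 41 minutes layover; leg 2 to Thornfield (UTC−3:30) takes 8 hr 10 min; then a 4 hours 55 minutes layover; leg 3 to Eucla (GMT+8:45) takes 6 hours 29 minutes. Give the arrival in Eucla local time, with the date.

11:20 on Sep 8

Convert departure to UTC: 14:55 + 2:00 = 16:55 UTC on Sep 6.
Add 10 hours and 25 minutes leg 1 → 03:20 UTC (Sep 7).
Add 3 hours 41 minutes layover in Jakarta → 07:01 UTC.
Add 8 hours 10 minutes leg 2 → 15:11 UTC.
Add 4 hours 55 minutes layover in Thornfield → 20:06 UTC.
Add 6 hours and 29 minutes leg 3 → 02:35 UTC (Sep 8).
Eucla is UTC+8:45, so local arrival = 02:35 + 8:45 = 11:20 on Sep 8.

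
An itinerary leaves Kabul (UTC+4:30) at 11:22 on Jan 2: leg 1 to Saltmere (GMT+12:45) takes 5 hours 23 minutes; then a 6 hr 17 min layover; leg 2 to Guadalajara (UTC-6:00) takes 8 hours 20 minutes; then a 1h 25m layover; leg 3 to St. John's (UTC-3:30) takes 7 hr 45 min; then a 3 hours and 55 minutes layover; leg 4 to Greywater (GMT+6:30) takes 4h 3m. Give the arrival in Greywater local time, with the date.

02:30 on Jan 4

Convert departure to UTC: 11:22 − 4:30 = 06:52 UTC on Jan 2.
Add 5 hours 23 minutes leg 1 → 12:15 UTC.
Add 6 hours 17 minutes layover in Saltmere → 18:32 UTC.
Add 8 hours and 20 minutes leg 2 → 02:52 UTC (Jan 3).
Add 1 hour and 25 minutes layover in Guadalajara → 04:17 UTC.
Add 7 hours and 45 minutes leg 3 → 12:02 UTC.
Add 3 hours 55 minutes layover in St. John's → 15:57 UTC.
Add 4 hours and 3 minutes leg 4 → 20:00 UTC.
Greywater is UTC+6:30, so local arrival = 20:00 + 6:30 = 02:30 on Jan 4.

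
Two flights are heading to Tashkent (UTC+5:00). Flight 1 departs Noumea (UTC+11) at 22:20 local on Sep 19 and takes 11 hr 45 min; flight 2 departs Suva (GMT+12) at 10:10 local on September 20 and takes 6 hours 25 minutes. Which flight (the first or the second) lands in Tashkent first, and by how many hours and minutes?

the first, by 5 hours 30 minutes

Flight 1 in UTC: 22:20 − 11:00 = 11:20 on Sep 19.
+11 hours and 45 minutes → arrive 23:05 UTC on Sep 19.
Flight 2 in UTC: 10:10 − 12:00 = 22:10 on Sep 19.
+6 hours and 25 minutes → arrive 04:35 UTC on Sep 20.
Flight 1 lands earlier by 5 hours 30 minutes.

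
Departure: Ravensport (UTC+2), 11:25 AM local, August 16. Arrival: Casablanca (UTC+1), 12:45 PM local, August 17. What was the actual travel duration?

Departure in UTC: 11:25 AM − 2:00 = 9:25 AM on Aug 16.
Arrival in UTC: 12:45 PM − 1:00 = 11:45 AM on Aug 17.
Elapsed = 11:45 AM − 9:25 AM (+1 day) = 26 hours 20 minutes.

26 hours 20 minutes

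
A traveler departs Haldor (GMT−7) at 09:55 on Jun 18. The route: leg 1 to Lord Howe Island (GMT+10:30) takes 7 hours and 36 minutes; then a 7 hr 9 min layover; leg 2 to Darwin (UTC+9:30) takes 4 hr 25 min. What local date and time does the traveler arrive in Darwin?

Convert departure to UTC: 09:55 + 7:00 = 16:55 UTC on Jun 18.
Add 7 hours and 36 minutes leg 1 → 00:31 UTC (Jun 19).
Add 7 hours and 9 minutes layover in Lord Howe Island → 07:40 UTC.
Add 4 hours and 25 minutes leg 2 → 12:05 UTC.
Darwin is UTC+9:30, so local arrival = 12:05 + 9:30 = 21:35 on Jun 19.

21:35 on June 19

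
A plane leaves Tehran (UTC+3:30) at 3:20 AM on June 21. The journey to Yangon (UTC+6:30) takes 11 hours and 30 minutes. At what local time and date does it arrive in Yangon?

Convert departure to UTC: 3:20 AM − 3:30 = 11:50 PM UTC on Jun 20.
Add 11 hours and 30 minutes travel time → 11:20 AM UTC (Jun 21).
Yangon is UTC+6:30, so local arrival = 11:20 AM + 6:30 = 5:50 PM on Jun 21.

5:50 PM on Jun 21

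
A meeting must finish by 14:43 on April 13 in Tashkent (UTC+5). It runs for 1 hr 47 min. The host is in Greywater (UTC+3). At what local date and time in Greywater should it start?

Target end time in UTC: 14:43 − 5:00 = 09:43 on Apr 13.
Subtract 1 hour and 47 minutes → start 07:56 UTC on Apr 13.
Greywater is UTC+3:00: 07:56 + 3:00 = 10:56 on Apr 13.

10:56 on April 13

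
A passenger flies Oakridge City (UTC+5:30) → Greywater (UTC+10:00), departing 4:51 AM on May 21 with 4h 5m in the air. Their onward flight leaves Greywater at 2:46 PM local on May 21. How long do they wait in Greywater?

1 hour 20 minutes

Convert departure to UTC: 4:51 AM − 5:30 = 11:21 PM UTC on May 20.
Add 4 hours 5 minutes flight time → 3:26 AM UTC (May 21).
Greywater is UTC+10:00, so local arrival = 3:26 AM + 10:00 = 1:26 PM on May 21.
Layover = 2:46 PM − 1:26 PM = 1 hour 20 minutes.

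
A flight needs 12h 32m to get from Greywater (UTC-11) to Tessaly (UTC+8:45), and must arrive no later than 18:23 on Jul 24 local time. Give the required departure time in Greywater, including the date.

Target arrival in UTC: 18:23 − 8:45 = 09:38 on Jul 24.
Subtract 12 hours and 32 minutes → departure 21:06 UTC on Jul 23.
Greywater is UTC−11:00: 21:06 − 11:00 = 10:06 on Jul 23.

10:06 on Jul 23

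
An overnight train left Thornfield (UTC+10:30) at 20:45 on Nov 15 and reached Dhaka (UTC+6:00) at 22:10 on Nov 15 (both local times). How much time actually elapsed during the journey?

Dhaka is 4:30 behind Thornfield.
Clock-face elapsed time (ignoring zones) is 1 hour 25 minutes.
Actual elapsed = 1 hour 25 minutes + 4:30 = 5 hours 55 minutes.

5 hours 55 minutes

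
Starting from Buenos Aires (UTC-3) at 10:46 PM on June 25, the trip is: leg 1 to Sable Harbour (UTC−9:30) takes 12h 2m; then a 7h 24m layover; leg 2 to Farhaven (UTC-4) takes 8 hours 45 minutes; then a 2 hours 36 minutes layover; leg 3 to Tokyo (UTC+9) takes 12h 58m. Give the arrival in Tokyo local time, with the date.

Convert departure to UTC: 10:46 PM + 3:00 = 1:46 AM UTC on Jun 26.
Add 12 hours 2 minutes leg 1 → 1:48 PM UTC.
Add 7 hours 24 minutes layover in Sable Harbour → 9:12 PM UTC.
Add 8 hours 45 minutes leg 2 → 5:57 AM UTC (Jun 27).
Add 2 hours and 36 minutes layover in Farhaven → 8:33 AM UTC.
Add 12 hours and 58 minutes leg 3 → 9:31 PM UTC.
Tokyo is UTC+9:00, so local arrival = 9:31 PM + 9:00 = 6:31 AM on Jun 28.

6:31 AM on June 28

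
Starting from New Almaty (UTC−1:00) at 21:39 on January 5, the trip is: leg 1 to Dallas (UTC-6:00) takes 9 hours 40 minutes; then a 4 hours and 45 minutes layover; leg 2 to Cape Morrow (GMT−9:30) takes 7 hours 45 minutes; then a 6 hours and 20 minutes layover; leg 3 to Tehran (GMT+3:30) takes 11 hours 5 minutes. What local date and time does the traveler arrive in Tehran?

Convert departure to UTC: 21:39 + 1:00 = 22:39 UTC on Jan 5.
Add 9 hours 40 minutes leg 1 → 08:19 UTC (Jan 6).
Add 4 hours and 45 minutes layover in Dallas → 13:04 UTC.
Add 7 hours 45 minutes leg 2 → 20:49 UTC.
Add 6 hours 20 minutes layover in Cape Morrow → 03:09 UTC (Jan 7).
Add 11 hours 5 minutes leg 3 → 14:14 UTC.
Tehran is UTC+3:30, so local arrival = 14:14 + 3:30 = 17:44 on Jan 7.

17:44 on Jan 7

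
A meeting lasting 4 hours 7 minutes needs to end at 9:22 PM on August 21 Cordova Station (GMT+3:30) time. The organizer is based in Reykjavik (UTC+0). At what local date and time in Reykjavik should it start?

1:45 PM on August 21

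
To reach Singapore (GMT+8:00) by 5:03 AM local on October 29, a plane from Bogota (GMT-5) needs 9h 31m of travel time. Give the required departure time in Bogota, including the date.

Target arrival in UTC: 5:03 AM − 8:00 = 9:03 PM on Oct 28.
Subtract 9 hours 31 minutes → departure 11:32 AM UTC on Oct 28.
Bogota is UTC−5:00: 11:32 AM − 5:00 = 6:32 AM on Oct 28.

6:32 AM on October 28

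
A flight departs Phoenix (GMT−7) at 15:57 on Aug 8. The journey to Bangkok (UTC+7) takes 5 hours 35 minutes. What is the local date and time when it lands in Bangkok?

11:32 on Aug 9

Convert departure to UTC: 15:57 + 7:00 = 22:57 UTC on Aug 8.
Add 5 hours and 35 minutes travel time → 04:32 UTC (Aug 9).
Bangkok is UTC+7:00, so local arrival = 04:32 + 7:00 = 11:32 on Aug 9.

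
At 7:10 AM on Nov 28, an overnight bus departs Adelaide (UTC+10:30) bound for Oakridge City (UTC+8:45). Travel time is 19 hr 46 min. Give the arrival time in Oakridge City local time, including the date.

Convert departure to UTC: 7:10 AM − 10:30 = 8:40 PM UTC on Nov 27.
Add 19 hours and 46 minutes travel time → 4:26 PM UTC (Nov 28).
Oakridge City is UTC+8:45, so local arrival = 4:26 PM + 8:45 = 1:11 AM on Nov 29.

1:11 AM on Nov 29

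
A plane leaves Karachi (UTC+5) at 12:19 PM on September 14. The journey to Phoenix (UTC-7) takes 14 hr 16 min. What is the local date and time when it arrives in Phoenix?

2:35 PM on September 14

Phoenix is 12:00 behind Karachi.
After 14 hours and 16 minutes it is 2:35 AM (Sep 15) in Karachi.
Shift by the zone difference: 2:35 AM − 12:00 = 2:35 PM on Sep 14 in Phoenix.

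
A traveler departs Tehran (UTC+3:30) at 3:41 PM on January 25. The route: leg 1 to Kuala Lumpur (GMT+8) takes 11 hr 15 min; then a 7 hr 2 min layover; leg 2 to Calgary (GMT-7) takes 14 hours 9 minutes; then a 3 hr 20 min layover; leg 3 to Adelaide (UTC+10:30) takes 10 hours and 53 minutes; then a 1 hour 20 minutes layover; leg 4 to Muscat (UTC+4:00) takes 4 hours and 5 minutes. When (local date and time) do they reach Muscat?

8:15 PM on Jan 27

Convert departure to UTC: 3:41 PM − 3:30 = 12:11 PM UTC on Jan 25.
Add 11 hours 15 minutes leg 1 → 11:26 PM UTC.
Add 7 hours and 2 minutes layover in Kuala Lumpur → 6:28 AM UTC (Jan 26).
Add 14 hours 9 minutes leg 2 → 8:37 PM UTC.
Add 3 hours and 20 minutes layover in Calgary → 11:57 PM UTC.
Add 10 hours and 53 minutes leg 3 → 10:50 AM UTC (Jan 27).
Add 1 hour and 20 minutes layover in Adelaide → 12:10 PM UTC.
Add 4 hours and 5 minutes leg 4 → 4:15 PM UTC.
Muscat is UTC+4:00, so local arrival = 4:15 PM + 4:00 = 8:15 PM on Jan 27.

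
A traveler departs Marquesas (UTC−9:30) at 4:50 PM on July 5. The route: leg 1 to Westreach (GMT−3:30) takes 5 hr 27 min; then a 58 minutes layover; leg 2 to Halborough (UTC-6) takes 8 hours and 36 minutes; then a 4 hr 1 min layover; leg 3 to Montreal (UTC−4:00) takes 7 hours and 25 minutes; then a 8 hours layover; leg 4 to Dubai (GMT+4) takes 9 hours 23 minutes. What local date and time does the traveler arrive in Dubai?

2:10 AM on July 8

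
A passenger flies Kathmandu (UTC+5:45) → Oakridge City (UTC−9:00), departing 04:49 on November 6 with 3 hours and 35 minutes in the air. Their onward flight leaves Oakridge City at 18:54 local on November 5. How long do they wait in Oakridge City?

1 hour 15 minutes

Convert departure to UTC: 04:49 − 5:45 = 23:04 UTC on Nov 5.
Add 3 hours and 35 minutes flight time → 02:39 UTC (Nov 6).
Oakridge City is UTC−9:00, so local arrival = 02:39 − 9:00 = 17:39 on Nov 5.
Layover = 18:54 − 17:39 = 1 hour 15 minutes.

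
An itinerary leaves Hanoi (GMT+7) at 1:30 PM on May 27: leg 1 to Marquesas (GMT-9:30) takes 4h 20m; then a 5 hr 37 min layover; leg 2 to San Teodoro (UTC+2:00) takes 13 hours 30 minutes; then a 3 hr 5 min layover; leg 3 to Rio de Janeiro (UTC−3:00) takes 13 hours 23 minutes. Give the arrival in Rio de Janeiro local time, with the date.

Convert departure to UTC: 1:30 PM − 7:00 = 6:30 AM UTC on May 27.
Add 4 hours and 20 minutes leg 1 → 10:50 AM UTC.
Add 5 hours 37 minutes layover in Marquesas → 4:27 PM UTC.
Add 13 hours 30 minutes leg 2 → 5:57 AM UTC (May 28).
Add 3 hours and 5 minutes layover in San Teodoro → 9:02 AM UTC.
Add 13 hours 23 minutes leg 3 → 10:25 PM UTC.
Rio de Janeiro is UTC−3:00, so local arrival = 10:25 PM − 3:00 = 7:25 PM on May 28.

7:25 PM on May 28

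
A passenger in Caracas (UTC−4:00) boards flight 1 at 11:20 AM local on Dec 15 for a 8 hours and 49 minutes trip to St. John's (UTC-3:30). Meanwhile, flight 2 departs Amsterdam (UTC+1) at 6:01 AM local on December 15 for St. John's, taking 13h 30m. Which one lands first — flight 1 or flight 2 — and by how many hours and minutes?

Flight 1 in UTC: 11:20 AM + 4:00 = 3:20 PM on Dec 15.
+8 hours and 49 minutes → arrive 12:09 AM UTC on Dec 16.
Flight 2 in UTC: 6:01 AM − 1:00 = 5:01 AM on Dec 15.
+13 hours and 30 minutes → arrive 6:31 PM UTC on Dec 15.
Flight 2 lands earlier by 5 hours 38 minutes.

the second, by 5 hours 38 minutes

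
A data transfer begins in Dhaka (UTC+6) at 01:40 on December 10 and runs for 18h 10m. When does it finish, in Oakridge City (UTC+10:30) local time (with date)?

Convert start to UTC: 01:40 − 6:00 = 19:40 UTC on Dec 9.
Add 18 hours and 10 minutes duration → 13:50 UTC (Dec 10).
Oakridge City is UTC+10:30, so local end time = 13:50 + 10:30 = 00:20 on Dec 11.

00:20 on December 11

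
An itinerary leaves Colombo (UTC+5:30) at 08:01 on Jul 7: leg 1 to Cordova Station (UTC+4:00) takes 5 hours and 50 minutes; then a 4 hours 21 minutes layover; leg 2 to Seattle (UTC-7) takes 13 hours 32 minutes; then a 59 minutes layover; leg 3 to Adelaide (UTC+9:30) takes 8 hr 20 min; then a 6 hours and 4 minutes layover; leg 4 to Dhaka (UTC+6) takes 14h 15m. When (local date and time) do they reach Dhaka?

13:52 on July 9

Convert departure to UTC: 08:01 − 5:30 = 02:31 UTC on Jul 7.
Add 5 hours 50 minutes leg 1 → 08:21 UTC.
Add 4 hours and 21 minutes layover in Cordova Station → 12:42 UTC.
Add 13 hours and 32 minutes leg 2 → 02:14 UTC (Jul 8).
Add 59 minutes layover in Seattle → 03:13 UTC.
Add 8 hours 20 minutes leg 3 → 11:33 UTC.
Add 6 hours 4 minutes layover in Adelaide → 17:37 UTC.
Add 14 hours and 15 minutes leg 4 → 07:52 UTC (Jul 9).
Dhaka is UTC+6:00, so local arrival = 07:52 + 6:00 = 13:52 on Jul 9.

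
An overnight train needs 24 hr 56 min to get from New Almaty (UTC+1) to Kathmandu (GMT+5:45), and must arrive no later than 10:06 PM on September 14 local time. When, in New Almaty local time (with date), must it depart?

Target arrival in UTC: 10:06 PM − 5:45 = 4:21 PM on Sep 14.
Subtract 24 hours 56 minutes → departure 3:25 PM UTC on Sep 13.
New Almaty is UTC+1:00: 3:25 PM + 1:00 = 4:25 PM on Sep 13.

4:25 PM on September 13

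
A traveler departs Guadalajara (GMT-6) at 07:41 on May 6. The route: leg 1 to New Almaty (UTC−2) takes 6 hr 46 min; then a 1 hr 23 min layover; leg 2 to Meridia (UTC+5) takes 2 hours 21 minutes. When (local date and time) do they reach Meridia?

Convert departure to UTC: 07:41 + 6:00 = 13:41 UTC on May 6.
Add 6 hours 46 minutes leg 1 → 20:27 UTC.
Add 1 hour 23 minutes layover in New Almaty → 21:50 UTC.
Add 2 hours 21 minutes leg 2 → 00:11 UTC (May 7).
Meridia is UTC+5:00, so local arrival = 00:11 + 5:00 = 05:11 on May 7.

05:11 on May 7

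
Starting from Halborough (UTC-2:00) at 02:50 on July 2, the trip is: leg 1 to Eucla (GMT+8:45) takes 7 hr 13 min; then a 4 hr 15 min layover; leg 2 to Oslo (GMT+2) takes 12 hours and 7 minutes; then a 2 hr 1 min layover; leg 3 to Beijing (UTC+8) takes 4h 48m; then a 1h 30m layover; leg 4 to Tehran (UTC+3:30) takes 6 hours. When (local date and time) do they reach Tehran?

Convert departure to UTC: 02:50 + 2:00 = 04:50 UTC on Jul 2.
Add 7 hours 13 minutes leg 1 → 12:03 UTC.
Add 4 hours and 15 minutes layover in Eucla → 16:18 UTC.
Add 12 hours and 7 minutes leg 2 → 04:25 UTC (Jul 3).
Add 2 hours 1 minute layover in Oslo → 06:26 UTC.
Add 4 hours and 48 minutes leg 3 → 11:14 UTC.
Add 1 hour and 30 minutes layover in Beijing → 12:44 UTC.
Add 6 hours leg 4 → 18:44 UTC.
Tehran is UTC+3:30, so local arrival = 18:44 + 3:30 = 22:14 on Jul 3.

22:14 on Jul 3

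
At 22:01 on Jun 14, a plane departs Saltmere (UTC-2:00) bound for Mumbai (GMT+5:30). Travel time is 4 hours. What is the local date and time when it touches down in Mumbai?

Convert departure to UTC: 22:01 + 2:00 = 00:01 UTC on Jun 15.
Add 4 hours travel time → 04:01 UTC.
Mumbai is UTC+5:30, so local arrival = 04:01 + 5:30 = 09:31 on Jun 15.

09:31 on June 15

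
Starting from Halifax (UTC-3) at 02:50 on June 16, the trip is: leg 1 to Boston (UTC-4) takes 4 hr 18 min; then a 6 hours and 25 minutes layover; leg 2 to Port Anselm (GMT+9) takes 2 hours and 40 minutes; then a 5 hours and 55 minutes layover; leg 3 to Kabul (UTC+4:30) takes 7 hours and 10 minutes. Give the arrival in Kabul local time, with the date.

Convert departure to UTC: 02:50 + 3:00 = 05:50 UTC on Jun 16.
Add 4 hours and 18 minutes leg 1 → 10:08 UTC.
Add 6 hours and 25 minutes layover in Boston → 16:33 UTC.
Add 2 hours 40 minutes leg 2 → 19:13 UTC.
Add 5 hours and 55 minutes layover in Port Anselm → 01:08 UTC (Jun 17).
Add 7 hours and 10 minutes leg 3 → 08:18 UTC.
Kabul is UTC+4:30, so local arrival = 08:18 + 4:30 = 12:48 on Jun 17.

12:48 on June 17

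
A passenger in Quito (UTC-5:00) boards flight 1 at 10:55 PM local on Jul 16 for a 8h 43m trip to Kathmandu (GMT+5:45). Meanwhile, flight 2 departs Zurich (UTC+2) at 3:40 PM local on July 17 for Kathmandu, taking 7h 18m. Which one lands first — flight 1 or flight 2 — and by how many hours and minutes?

the first, by 8 hours 20 minutes

Flight 1 in UTC: 10:55 PM + 5:00 = 3:55 AM on Jul 17.
+8 hours 43 minutes → arrive 12:38 PM UTC on Jul 17.
Flight 2 in UTC: 3:40 PM − 2:00 = 1:40 PM on Jul 17.
+7 hours and 18 minutes → arrive 8:58 PM UTC on Jul 17.
Flight 1 lands earlier by 8 hours 20 minutes.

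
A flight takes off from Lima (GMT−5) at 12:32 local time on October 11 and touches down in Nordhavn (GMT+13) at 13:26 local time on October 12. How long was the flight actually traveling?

Departure in UTC: 12:32 + 5:00 = 17:32 on Oct 11.
Arrival in UTC: 13:26 − 13:00 = 00:26 on Oct 12.
Elapsed = 00:26 − 17:32 (+1 day) = 6 hours 54 minutes.

6 hours 54 minutes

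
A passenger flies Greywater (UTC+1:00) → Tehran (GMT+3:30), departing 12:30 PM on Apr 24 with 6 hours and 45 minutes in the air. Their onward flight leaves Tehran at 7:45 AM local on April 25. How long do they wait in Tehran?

10 hours

Convert departure to UTC: 12:30 PM − 1:00 = 11:30 AM UTC on Apr 24.
Add 6 hours and 45 minutes flight time → 6:15 PM UTC.
Tehran is UTC+3:30, so local arrival = 6:15 PM + 3:30 = 9:45 PM on Apr 24.
Layover = 7:45 AM − 9:45 PM (+1 day) = 10 hours.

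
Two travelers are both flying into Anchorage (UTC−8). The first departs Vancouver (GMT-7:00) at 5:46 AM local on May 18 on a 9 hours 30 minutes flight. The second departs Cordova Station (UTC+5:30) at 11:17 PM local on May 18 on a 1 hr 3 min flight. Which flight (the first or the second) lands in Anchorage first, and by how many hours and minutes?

the second, by 3 hours 26 minutes

Flight 1 in UTC: 5:46 AM + 7:00 = 12:46 PM on May 18.
+9 hours and 30 minutes → arrive 10:16 PM UTC on May 18.
Flight 2 in UTC: 11:17 PM − 5:30 = 5:47 PM on May 18.
+1 hour 3 minutes → arrive 6:50 PM UTC on May 18.
Flight 2 lands earlier by 3 hours 26 minutes.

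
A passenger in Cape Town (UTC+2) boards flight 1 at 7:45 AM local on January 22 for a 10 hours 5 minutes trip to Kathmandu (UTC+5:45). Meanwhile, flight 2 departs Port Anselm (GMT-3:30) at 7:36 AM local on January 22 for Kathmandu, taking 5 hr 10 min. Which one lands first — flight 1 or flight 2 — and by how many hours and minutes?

Flight 1 in UTC: 7:45 AM − 2:00 = 5:45 AM on Jan 22.
+10 hours and 5 minutes → arrive 3:50 PM UTC on Jan 22.
Flight 2 in UTC: 7:36 AM + 3:30 = 11:06 AM on Jan 22.
+5 hours 10 minutes → arrive 4:16 PM UTC on Jan 22.
Flight 1 lands earlier by 26 minutes.

the first, by 26 minutes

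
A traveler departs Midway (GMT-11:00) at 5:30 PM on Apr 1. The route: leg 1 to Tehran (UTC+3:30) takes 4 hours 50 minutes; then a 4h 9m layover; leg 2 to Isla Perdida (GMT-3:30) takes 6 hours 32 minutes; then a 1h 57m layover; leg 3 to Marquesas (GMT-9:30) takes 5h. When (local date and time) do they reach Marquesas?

Convert departure to UTC: 5:30 PM + 11:00 = 4:30 AM UTC on Apr 2.
Add 4 hours and 50 minutes leg 1 → 9:20 AM UTC.
Add 4 hours and 9 minutes layover in Tehran → 1:29 PM UTC.
Add 6 hours 32 minutes leg 2 → 8:01 PM UTC.
Add 1 hour 57 minutes layover in Isla Perdida → 9:58 PM UTC.
Add 5 hours leg 3 → 2:58 AM UTC (Apr 3).
Marquesas is UTC−9:30, so local arrival = 2:58 AM − 9:30 = 5:28 PM on Apr 2.

5:28 PM on April 2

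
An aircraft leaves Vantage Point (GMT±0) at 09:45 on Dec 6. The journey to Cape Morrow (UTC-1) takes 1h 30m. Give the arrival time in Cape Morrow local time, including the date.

10:15 on December 6

Vantage Point is at UTC+0, so departure is already 09:45 UTC on Dec 6.
Add 1 hour 30 minutes travel time → 11:15 UTC.
Cape Morrow is UTC−1:00, so local arrival = 11:15 − 1:00 = 10:15 on Dec 6.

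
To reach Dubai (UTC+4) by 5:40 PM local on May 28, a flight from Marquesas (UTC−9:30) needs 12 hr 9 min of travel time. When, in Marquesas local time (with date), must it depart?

4:01 PM on May 27

Target arrival in UTC: 5:40 PM − 4:00 = 1:40 PM on May 28.
Subtract 12 hours and 9 minutes → departure 1:31 AM UTC on May 28.
Marquesas is UTC−9:30: 1:31 AM − 9:30 = 4:01 PM on May 27.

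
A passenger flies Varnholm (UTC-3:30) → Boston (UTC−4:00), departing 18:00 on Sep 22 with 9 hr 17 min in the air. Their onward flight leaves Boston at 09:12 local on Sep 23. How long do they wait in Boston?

Convert departure to UTC: 18:00 + 3:30 = 21:30 UTC on Sep 22.
Add 9 hours 17 minutes flight time → 06:47 UTC (Sep 23).
Boston is UTC−4:00, so local arrival = 06:47 − 4:00 = 02:47 on Sep 23.
Layover = 09:12 − 02:47 = 6 hours 25 minutes.

6 hours 25 minutes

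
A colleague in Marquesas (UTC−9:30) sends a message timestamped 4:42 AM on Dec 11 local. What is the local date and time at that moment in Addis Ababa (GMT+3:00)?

Addis Ababa is 12:30 ahead of Marquesas.
Shift by the zone difference: 4:42 AM + 12:30 = 5:12 PM on Dec 11 in Addis Ababa.

5:12 PM on December 11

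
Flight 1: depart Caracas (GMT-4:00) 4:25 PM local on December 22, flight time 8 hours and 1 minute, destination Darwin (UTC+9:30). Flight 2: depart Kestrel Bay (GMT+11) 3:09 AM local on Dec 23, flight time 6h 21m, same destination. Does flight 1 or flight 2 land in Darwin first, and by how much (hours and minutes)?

Flight 1 in UTC: 4:25 PM + 4:00 = 8:25 PM on Dec 22.
+8 hours and 1 minute → arrive 4:26 AM UTC on Dec 23.
Flight 2 in UTC: 3:09 AM − 11:00 = 4:09 PM on Dec 22.
+6 hours 21 minutes → arrive 10:30 PM UTC on Dec 22.
Flight 2 lands earlier by 5 hours 56 minutes.

the second, by 5 hours 56 minutes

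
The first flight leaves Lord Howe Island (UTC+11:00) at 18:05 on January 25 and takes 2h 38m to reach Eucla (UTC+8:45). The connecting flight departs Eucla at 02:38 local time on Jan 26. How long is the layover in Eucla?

Convert departure to UTC: 18:05 − 11:00 = 07:05 UTC on Jan 25.
Add 2 hours and 38 minutes flight time → 09:43 UTC.
Eucla is UTC+8:45, so local arrival = 09:43 + 8:45 = 18:28 on Jan 25.
Layover = 02:38 − 18:28 (+1 day) = 8 hours 10 minutes.

8 hours 10 minutes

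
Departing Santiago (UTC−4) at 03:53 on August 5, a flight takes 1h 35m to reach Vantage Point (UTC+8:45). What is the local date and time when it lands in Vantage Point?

18:13 on August 5

Convert departure to UTC: 03:53 + 4:00 = 07:53 UTC on Aug 5.
Add 1 hour 35 minutes travel time → 09:28 UTC.
Vantage Point is UTC+8:45, so local arrival = 09:28 + 8:45 = 18:13 on Aug 5.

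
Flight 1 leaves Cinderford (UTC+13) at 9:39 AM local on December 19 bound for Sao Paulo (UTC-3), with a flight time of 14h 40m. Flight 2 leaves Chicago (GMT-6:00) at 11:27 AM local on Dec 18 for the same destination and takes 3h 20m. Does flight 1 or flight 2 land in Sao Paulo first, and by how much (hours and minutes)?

the second, by 14 hours 32 minutes

Flight 1 in UTC: 9:39 AM − 13:00 = 8:39 PM on Dec 18.
+14 hours and 40 minutes → arrive 11:19 AM UTC on Dec 19.
Flight 2 in UTC: 11:27 AM + 6:00 = 5:27 PM on Dec 18.
+3 hours 20 minutes → arrive 8:47 PM UTC on Dec 18.
Flight 2 lands earlier by 14 hours 32 minutes.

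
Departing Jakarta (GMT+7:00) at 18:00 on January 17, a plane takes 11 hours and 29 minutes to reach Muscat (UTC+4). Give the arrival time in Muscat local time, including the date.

02:29 on January 18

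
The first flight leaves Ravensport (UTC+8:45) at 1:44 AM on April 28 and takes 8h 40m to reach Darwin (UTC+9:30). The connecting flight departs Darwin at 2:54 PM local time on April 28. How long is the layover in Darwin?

3 hours 45 minutes

Convert departure to UTC: 1:44 AM − 8:45 = 4:59 PM UTC on Apr 27.
Add 8 hours and 40 minutes flight time → 1:39 AM UTC (Apr 28).
Darwin is UTC+9:30, so local arrival = 1:39 AM + 9:30 = 11:09 AM on Apr 28.
Layover = 2:54 PM − 11:09 AM = 3 hours 45 minutes.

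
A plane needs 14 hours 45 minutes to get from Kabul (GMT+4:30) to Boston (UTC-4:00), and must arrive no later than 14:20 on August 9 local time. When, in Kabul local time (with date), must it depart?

08:05 on Aug 9

Target arrival in UTC: 14:20 + 4:00 = 18:20 on Aug 9.
Subtract 14 hours and 45 minutes → departure 03:35 UTC on Aug 9.
Kabul is UTC+4:30: 03:35 + 4:30 = 08:05 on Aug 9.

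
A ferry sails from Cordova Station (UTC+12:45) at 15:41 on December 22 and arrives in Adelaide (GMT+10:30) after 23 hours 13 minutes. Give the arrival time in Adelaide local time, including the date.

12:39 on December 23

Convert departure to UTC: 15:41 − 12:45 = 02:56 UTC on Dec 22.
Add 23 hours 13 minutes travel time → 02:09 UTC (Dec 23).
Adelaide is UTC+10:30, so local arrival = 02:09 + 10:30 = 12:39 on Dec 23.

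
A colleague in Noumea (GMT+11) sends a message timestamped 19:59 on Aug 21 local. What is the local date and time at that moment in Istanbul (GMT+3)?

In UTC: 19:59 − 11:00 = 08:59 on Aug 21.
Istanbul is UTC+3:00: 08:59 + 3:00 = 11:59 on Aug 21.

11:59 on Aug 21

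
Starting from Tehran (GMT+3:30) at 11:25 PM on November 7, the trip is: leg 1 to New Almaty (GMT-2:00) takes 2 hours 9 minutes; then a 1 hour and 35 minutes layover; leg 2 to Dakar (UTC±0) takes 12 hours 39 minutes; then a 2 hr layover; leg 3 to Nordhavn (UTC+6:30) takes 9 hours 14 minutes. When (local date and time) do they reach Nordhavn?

Convert departure to UTC: 11:25 PM − 3:30 = 7:55 PM UTC on Nov 7.
Add 2 hours 9 minutes leg 1 → 10:04 PM UTC.
Add 1 hour 35 minutes layover in New Almaty → 11:39 PM UTC.
Add 12 hours 39 minutes leg 2 → 12:18 PM UTC (Nov 8).
Add 2 hours layover in Dakar → 2:18 PM UTC.
Add 9 hours and 14 minutes leg 3 → 11:32 PM UTC.
Nordhavn is UTC+6:30, so local arrival = 11:32 PM + 6:30 = 6:02 AM on Nov 9.

6:02 AM on November 9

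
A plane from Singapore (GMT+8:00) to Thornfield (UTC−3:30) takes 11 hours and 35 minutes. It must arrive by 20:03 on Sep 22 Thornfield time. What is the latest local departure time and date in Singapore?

Target arrival in UTC: 20:03 + 3:30 = 23:33 on Sep 22.
Subtract 11 hours and 35 minutes → departure 11:58 UTC on Sep 22.
Singapore is UTC+8:00: 11:58 + 8:00 = 19:58 on Sep 22.

19:58 on September 22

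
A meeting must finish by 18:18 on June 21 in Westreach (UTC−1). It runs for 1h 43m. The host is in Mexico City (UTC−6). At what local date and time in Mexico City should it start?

Target end time in UTC: 18:18 + 1:00 = 19:18 on Jun 21.
Subtract 1 hour and 43 minutes → start 17:35 UTC on Jun 21.
Mexico City is UTC−6:00: 17:35 − 6:00 = 11:35 on Jun 21.

11:35 on Jun 21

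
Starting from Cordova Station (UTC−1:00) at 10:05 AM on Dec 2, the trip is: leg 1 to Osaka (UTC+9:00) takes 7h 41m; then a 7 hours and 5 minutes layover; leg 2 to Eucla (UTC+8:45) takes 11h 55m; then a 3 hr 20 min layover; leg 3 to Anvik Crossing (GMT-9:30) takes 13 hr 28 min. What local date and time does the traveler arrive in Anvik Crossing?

Convert departure to UTC: 10:05 AM + 1:00 = 11:05 AM UTC on Dec 2.
Add 7 hours and 41 minutes leg 1 → 6:46 PM UTC.
Add 7 hours 5 minutes layover in Osaka → 1:51 AM UTC (Dec 3).
Add 11 hours 55 minutes leg 2 → 1:46 PM UTC.
Add 3 hours 20 minutes layover in Eucla → 5:06 PM UTC.
Add 13 hours and 28 minutes leg 3 → 6:34 AM UTC (Dec 4).
Anvik Crossing is UTC−9:30, so local arrival = 6:34 AM − 9:30 = 9:04 PM on Dec 3.

9:04 PM on December 3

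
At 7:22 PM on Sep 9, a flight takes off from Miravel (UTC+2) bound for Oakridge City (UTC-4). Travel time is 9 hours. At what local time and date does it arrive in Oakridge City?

10:22 PM on September 9

Oakridge City is 6:00 behind Miravel.
After 9 hours it is 4:22 AM (Sep 10) in Miravel.
Shift by the zone difference: 4:22 AM − 6:00 = 10:22 PM on Sep 9 in Oakridge City.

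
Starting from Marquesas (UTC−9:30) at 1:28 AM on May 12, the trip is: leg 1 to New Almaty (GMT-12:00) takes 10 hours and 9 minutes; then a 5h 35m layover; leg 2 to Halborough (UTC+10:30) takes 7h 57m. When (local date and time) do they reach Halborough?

Convert departure to UTC: 1:28 AM + 9:30 = 10:58 AM UTC on May 12.
Add 10 hours and 9 minutes leg 1 → 9:07 PM UTC.
Add 5 hours and 35 minutes layover in New Almaty → 2:42 AM UTC (May 13).
Add 7 hours and 57 minutes leg 2 → 10:39 AM UTC.
Halborough is UTC+10:30, so local arrival = 10:39 AM + 10:30 = 9:09 PM on May 13.

9:09 PM on May 13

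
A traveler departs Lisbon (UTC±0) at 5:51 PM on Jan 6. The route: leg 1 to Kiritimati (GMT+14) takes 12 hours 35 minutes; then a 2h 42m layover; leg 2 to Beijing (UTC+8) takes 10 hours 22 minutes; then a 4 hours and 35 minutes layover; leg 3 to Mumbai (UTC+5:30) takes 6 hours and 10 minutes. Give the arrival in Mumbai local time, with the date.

Lisbon is at UTC+0, so departure is already 5:51 PM UTC on Jan 6.
Add 12 hours and 35 minutes leg 1 → 6:26 AM UTC (Jan 7).
Add 2 hours 42 minutes layover in Kiritimati → 9:08 AM UTC.
Add 10 hours and 22 minutes leg 2 → 7:30 PM UTC.
Add 4 hours and 35 minutes layover in Beijing → 12:05 AM UTC (Jan 8).
Add 6 hours and 10 minutes leg 3 → 6:15 AM UTC.
Mumbai is UTC+5:30, so local arrival = 6:15 AM + 5:30 = 11:45 AM on Jan 8.

11:45 AM on January 8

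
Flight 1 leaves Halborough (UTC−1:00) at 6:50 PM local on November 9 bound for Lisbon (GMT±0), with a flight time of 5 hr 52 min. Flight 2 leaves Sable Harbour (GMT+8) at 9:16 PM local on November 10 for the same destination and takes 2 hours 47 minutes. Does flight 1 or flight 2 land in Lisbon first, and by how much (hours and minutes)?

Flight 1 in UTC: 6:50 PM + 1:00 = 7:50 PM on Nov 9.
+5 hours and 52 minutes → arrive 1:42 AM UTC on Nov 10.
Flight 2 in UTC: 9:16 PM − 8:00 = 1:16 PM on Nov 10.
+2 hours 47 minutes → arrive 4:03 PM UTC on Nov 10.
Flight 1 lands earlier by 14 hours 21 minutes.

the first, by 14 hours 21 minutes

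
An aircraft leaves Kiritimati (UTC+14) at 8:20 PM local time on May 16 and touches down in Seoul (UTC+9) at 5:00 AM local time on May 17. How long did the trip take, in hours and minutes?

Seoul is 5:00 behind Kiritimati.
Clock-face elapsed time (ignoring zones) is 8 hours 40 minutes.
Actual elapsed = 8 hours 40 minutes + 5:00 = 13 hours 40 minutes.

13 hours 40 minutes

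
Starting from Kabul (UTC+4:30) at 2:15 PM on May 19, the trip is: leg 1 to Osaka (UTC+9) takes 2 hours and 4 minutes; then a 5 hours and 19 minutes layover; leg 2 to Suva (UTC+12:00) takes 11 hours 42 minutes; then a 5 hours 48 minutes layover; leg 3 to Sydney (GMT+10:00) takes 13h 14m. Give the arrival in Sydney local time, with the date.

9:52 AM on May 21

Convert departure to UTC: 2:15 PM − 4:30 = 9:45 AM UTC on May 19.
Add 2 hours 4 minutes leg 1 → 11:49 AM UTC.
Add 5 hours and 19 minutes layover in Osaka → 5:08 PM UTC.
Add 11 hours and 42 minutes leg 2 → 4:50 AM UTC (May 20).
Add 5 hours and 48 minutes layover in Suva → 10:38 AM UTC.
Add 13 hours and 14 minutes leg 3 → 11:52 PM UTC.
Sydney is UTC+10:00, so local arrival = 11:52 PM + 10:00 = 9:52 AM on May 21.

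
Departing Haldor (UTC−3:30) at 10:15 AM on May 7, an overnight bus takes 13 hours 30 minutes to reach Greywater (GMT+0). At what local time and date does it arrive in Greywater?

3:15 AM on May 8

Greywater is 3:30 ahead of Haldor.
After 13 hours 30 minutes it is 11:45 PM in Haldor.
Shift by the zone difference: 11:45 PM + 3:30 = 3:15 AM on May 8 in Greywater.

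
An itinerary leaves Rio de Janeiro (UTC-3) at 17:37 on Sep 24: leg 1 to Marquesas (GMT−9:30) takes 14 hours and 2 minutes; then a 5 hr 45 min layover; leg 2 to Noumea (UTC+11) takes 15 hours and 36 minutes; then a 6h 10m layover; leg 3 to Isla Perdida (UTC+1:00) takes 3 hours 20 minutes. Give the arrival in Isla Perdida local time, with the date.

Convert departure to UTC: 17:37 + 3:00 = 20:37 UTC on Sep 24.
Add 14 hours and 2 minutes leg 1 → 10:39 UTC (Sep 25).
Add 5 hours 45 minutes layover in Marquesas → 16:24 UTC.
Add 15 hours and 36 minutes leg 2 → 08:00 UTC (Sep 26).
Add 6 hours and 10 minutes layover in Noumea → 14:10 UTC.
Add 3 hours 20 minutes leg 3 → 17:30 UTC.
Isla Perdida is UTC+1:00, so local arrival = 17:30 + 1:00 = 18:30 on Sep 26.

18:30 on September 26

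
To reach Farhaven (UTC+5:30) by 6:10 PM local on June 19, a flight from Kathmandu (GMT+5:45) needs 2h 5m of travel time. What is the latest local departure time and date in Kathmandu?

4:20 PM on Jun 19

Target arrival in UTC: 6:10 PM − 5:30 = 12:40 PM on Jun 19.
Subtract 2 hours 5 minutes → departure 10:35 AM UTC on Jun 19.
Kathmandu is UTC+5:45: 10:35 AM + 5:45 = 4:20 PM on Jun 19.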